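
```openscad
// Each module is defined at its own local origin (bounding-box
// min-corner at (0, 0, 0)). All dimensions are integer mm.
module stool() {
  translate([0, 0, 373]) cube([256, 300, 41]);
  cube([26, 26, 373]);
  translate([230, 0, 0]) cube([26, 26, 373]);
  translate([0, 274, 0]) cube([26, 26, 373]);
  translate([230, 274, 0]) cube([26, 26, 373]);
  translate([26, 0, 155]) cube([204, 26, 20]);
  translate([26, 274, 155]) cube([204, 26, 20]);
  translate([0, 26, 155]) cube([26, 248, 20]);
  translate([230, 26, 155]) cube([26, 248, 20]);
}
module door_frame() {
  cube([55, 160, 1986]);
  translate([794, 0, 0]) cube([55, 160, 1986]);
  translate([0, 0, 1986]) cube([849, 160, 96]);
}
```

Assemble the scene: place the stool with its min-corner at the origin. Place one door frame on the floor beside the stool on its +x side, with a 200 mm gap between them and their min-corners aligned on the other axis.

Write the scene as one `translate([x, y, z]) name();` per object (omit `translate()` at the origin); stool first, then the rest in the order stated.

stool();
translate([456, 0, 0]) door_frame();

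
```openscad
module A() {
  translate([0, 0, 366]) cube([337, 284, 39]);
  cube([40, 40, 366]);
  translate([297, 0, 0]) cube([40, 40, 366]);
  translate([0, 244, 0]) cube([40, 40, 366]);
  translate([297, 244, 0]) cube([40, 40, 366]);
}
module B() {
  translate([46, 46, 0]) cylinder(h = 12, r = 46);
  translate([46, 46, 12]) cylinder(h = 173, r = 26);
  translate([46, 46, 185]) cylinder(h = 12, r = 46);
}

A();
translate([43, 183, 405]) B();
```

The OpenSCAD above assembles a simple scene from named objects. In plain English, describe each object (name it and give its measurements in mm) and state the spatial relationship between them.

A is a simple wooden stool: a rectangular seat 337 mm (x) by 284 mm (y), 39 mm thick, top face at z = 405 mm, on four square legs, each 40×40 mm in cross-section. The legs rest on z = 0, each flush with a corner of the seat.

B is a spool: two coaxial disc flanges of radius 46 mm and thickness 12 mm, joined by a core cylinder of radius 26 mm and height 173 mm. The lower flange rests on z = 0 and the three cylinders share a vertical axis.

The spool is on top of the stool.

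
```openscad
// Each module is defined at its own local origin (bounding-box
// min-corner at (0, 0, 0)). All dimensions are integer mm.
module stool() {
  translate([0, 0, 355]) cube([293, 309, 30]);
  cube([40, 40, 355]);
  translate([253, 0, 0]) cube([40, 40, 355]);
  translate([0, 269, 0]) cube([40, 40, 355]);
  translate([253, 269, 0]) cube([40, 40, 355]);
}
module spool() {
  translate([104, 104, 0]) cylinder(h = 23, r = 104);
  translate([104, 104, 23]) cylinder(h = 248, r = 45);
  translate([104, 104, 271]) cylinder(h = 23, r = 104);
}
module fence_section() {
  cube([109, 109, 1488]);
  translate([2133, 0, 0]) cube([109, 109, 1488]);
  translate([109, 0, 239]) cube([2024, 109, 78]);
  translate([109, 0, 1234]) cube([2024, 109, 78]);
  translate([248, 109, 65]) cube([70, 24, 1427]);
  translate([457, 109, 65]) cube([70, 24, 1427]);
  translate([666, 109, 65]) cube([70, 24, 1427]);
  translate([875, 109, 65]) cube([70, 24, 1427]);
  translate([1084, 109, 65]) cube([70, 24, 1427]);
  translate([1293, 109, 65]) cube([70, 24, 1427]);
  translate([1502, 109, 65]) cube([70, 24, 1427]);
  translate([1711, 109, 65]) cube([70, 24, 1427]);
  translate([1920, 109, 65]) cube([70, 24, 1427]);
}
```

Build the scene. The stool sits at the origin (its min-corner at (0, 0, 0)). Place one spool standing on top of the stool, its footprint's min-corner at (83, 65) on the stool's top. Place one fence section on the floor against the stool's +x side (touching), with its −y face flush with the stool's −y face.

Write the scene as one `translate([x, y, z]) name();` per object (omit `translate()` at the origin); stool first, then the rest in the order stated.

stool();
translate([83, 65, 385]) spool();
translate([293, 0, 0]) fence_section();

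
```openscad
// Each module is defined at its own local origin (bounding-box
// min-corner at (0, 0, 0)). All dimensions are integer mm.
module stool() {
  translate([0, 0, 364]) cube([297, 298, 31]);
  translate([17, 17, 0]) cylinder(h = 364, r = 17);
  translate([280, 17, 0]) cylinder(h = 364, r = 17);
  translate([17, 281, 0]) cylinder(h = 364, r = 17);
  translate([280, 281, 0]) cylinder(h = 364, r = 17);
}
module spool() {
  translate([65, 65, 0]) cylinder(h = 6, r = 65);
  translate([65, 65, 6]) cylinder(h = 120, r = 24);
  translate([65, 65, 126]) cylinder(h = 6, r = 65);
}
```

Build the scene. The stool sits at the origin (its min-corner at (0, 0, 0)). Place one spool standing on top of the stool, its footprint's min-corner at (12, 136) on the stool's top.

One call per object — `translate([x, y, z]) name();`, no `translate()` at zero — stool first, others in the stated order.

stool();
translate([12, 136, 395]) spool();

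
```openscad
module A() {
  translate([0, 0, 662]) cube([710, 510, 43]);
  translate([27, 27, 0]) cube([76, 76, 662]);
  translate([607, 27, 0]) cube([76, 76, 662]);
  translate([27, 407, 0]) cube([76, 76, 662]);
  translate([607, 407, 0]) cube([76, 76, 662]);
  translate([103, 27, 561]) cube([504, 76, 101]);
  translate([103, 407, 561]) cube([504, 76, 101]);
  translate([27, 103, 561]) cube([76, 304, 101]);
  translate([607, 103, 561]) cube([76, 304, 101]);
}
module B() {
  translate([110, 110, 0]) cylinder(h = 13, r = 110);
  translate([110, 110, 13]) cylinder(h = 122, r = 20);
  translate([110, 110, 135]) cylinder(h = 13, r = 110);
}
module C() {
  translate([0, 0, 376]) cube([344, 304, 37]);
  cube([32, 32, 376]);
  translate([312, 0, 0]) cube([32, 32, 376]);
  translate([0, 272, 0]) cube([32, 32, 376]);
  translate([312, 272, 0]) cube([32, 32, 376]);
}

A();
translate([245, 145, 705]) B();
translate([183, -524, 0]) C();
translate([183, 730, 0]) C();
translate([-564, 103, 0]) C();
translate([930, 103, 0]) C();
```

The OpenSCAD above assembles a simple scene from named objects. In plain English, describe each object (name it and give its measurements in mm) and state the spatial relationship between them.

A is a rectangular dining table. The top is 710×510×43 mm with its upper surface at z = 705 mm. It stands on four 76×76 mm square legs, each inset 27 mm from the nearest pair of top edges, running from the floor to the underside of the top. Four apron rails, 76 mm thick and 101 mm tall, run between adjacent legs with their top edges flush with the underside of the top and their outer faces flush with the legs' outer faces.

B is a spool: two coaxial disc flanges of radius 110 mm and thickness 13 mm, joined by a core cylinder of radius 20 mm and height 122 mm. The lower flange rests on z = 0 and the three cylinders share a vertical axis.

C is a four-legged stool. The seat is 344×304 mm, 37 mm thick, top at z = 413 mm. It stands on four square legs, each 32×32 mm in cross-section, from z = 0 to the seat underside, each flush with a corner of the seat.

The spool is on top of the table, centred. Four stools sit around the table at the −y, +y, −x, +x sides.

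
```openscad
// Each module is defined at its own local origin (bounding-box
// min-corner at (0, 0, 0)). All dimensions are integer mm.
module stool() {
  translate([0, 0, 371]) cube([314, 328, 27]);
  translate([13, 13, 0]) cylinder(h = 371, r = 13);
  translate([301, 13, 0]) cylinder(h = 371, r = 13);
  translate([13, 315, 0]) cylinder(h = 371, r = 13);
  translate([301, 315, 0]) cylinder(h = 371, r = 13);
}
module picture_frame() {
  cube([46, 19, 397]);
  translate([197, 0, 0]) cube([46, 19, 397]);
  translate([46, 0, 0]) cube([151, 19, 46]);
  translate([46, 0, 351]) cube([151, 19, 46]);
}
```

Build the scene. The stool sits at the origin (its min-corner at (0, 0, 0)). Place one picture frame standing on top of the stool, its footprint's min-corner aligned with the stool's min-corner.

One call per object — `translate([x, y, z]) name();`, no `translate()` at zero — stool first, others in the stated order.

stool();
translate([0, 0, 398]) picture_frame();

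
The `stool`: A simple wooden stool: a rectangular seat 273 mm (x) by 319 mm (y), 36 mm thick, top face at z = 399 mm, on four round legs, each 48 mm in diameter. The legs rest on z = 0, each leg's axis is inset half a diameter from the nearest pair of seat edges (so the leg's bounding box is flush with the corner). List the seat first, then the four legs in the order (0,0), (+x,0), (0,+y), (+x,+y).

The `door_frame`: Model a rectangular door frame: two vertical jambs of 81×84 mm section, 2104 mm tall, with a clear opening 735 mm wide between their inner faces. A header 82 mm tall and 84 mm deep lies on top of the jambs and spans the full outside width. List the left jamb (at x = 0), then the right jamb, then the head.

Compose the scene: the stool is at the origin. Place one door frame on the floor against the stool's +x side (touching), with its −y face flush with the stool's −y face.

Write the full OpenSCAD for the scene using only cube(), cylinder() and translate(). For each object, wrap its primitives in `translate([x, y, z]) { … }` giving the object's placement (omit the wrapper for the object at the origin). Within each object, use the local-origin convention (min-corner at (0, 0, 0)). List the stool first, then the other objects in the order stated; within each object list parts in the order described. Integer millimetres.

translate([0, 0, 363]) cube([273, 319, 36]);
translate([24, 24, 0]) cylinder(h = 363, r = 24);
translate([249, 24, 0]) cylinder(h = 363, r = 24);
translate([24, 295, 0]) cylinder(h = 363, r = 24);
translate([249, 295, 0]) cylinder(h = 363, r = 24);
translate([273, 0, 0]) {
  cube([81, 84, 2104]);
  translate([816, 0, 0]) cube([81, 84, 2104]);
  translate([0, 0, 2104]) cube([897, 84, 82]);
}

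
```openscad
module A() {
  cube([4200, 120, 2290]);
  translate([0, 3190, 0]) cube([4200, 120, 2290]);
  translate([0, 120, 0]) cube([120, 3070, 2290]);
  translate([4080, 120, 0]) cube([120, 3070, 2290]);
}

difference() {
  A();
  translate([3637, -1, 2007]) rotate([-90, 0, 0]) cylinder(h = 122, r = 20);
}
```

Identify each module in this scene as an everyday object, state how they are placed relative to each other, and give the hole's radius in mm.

The subtracted cylinder has r = 20 mm.

A is a house frame. The house frame has a circular hole through its front wall. The hole's radius is 20 mm.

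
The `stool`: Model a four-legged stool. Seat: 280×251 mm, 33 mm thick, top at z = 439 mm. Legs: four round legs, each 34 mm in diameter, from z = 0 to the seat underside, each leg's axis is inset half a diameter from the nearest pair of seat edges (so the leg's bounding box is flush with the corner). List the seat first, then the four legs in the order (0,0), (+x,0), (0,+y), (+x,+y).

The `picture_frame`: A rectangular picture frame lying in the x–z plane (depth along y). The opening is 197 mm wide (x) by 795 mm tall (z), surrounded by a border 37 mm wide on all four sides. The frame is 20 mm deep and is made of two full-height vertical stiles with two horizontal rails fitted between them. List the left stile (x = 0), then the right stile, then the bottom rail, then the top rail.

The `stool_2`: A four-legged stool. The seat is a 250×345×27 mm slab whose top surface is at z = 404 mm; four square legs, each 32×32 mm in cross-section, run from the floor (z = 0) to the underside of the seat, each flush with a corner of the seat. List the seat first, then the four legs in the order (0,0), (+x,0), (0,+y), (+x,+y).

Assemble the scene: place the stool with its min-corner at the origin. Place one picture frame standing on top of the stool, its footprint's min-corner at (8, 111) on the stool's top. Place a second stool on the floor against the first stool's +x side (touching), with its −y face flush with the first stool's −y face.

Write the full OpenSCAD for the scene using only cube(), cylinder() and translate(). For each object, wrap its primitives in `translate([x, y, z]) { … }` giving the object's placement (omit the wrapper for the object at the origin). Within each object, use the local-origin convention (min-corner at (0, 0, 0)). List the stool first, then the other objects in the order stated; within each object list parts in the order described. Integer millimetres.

translate([0, 0, 406]) cube([280, 251, 33]);
translate([17, 17, 0]) cylinder(h = 406, r = 17);
translate([263, 17, 0]) cylinder(h = 406, r = 17);
translate([17, 234, 0]) cylinder(h = 406, r = 17);
translate([263, 234, 0]) cylinder(h = 406, r = 17);
translate([8, 111, 439]) {
  cube([37, 20, 869]);
  translate([234, 0, 0]) cube([37, 20, 869]);
  translate([37, 0, 0]) cube([197, 20, 37]);
  translate([37, 0, 832]) cube([197, 20, 37]);
}
translate([280, 0, 0]) {
  translate([0, 0, 377]) cube([250, 345, 27]);
  cube([32, 32, 377]);
  translate([218, 0, 0]) cube([32, 32, 377]);
  translate([0, 313, 0]) cube([32, 32, 377]);
  translate([218, 313, 0]) cube([32, 32, 377]);
}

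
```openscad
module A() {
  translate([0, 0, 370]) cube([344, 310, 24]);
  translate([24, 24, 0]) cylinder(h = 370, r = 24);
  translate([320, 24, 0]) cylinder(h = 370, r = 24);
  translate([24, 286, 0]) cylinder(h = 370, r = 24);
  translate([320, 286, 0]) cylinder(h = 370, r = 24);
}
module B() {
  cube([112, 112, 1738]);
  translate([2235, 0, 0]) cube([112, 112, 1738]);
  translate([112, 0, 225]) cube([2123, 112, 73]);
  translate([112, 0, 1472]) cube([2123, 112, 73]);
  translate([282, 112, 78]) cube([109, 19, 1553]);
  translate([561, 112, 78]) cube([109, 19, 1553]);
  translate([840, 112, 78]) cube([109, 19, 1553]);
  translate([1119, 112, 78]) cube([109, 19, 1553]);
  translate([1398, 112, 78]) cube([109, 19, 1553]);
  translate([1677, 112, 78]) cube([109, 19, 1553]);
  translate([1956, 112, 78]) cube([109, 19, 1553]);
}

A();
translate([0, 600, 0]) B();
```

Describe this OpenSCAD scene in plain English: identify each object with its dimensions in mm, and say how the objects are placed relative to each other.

A is a four-legged stool. The seat is a 344×310×24 mm slab whose top surface is at z = 394 mm; four round legs, each 48 mm in diameter, run from the floor (z = 0) to the underside of the seat, each leg's axis is inset half a diameter from the nearest pair of seat edges (so the leg's bounding box is flush with the corner).

B is a fence section. Two 112×112 mm posts, 1738 mm tall, stand on the floor with a clear span of 2123 mm between their inner faces. Two horizontal rails of 112×73 mm section span the gap between the posts with their undersides at z = 225 mm and z = 1472 mm, flush with the posts' −y face. 7 pickets, each 109 mm wide, 19 mm thick and 1553 mm tall, are fixed to the +y face of the rails with their bottoms at z = 78 mm, evenly spaced across the span with equal gaps (rounded down to the nearest mm) at the −x end and between each pair — any rounding remainder accumulates at the +x end.

The fence section is on the floor beside the stool on its +y side.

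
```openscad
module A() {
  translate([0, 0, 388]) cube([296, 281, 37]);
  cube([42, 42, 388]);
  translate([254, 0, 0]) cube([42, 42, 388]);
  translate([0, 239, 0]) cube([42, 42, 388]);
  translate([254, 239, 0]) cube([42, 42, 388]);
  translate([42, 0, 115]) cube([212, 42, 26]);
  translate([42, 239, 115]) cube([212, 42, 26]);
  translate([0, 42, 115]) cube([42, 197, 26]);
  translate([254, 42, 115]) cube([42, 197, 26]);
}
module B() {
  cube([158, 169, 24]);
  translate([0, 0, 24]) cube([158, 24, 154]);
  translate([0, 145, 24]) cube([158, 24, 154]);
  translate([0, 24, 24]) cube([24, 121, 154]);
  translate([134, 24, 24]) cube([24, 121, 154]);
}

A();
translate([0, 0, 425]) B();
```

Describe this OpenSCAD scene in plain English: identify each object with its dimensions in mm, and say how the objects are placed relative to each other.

A is a simple wooden stool: a rectangular seat 296 mm (x) by 281 mm (y), 37 mm thick, top face at z = 425 mm, on four square legs, each 42×42 mm in cross-section. The legs rest on z = 0, each flush with a corner of the seat. Four stretchers, 42 mm wide and 26 mm tall, connect adjacent legs with their undersides at z = 115 mm, each running between the inner faces of the legs it joins and aligned with the legs' outer faces on the other axis.

B is an open storage box with external size 158×169×178 mm and wall thickness 24 mm (the base is also 24 mm thick). The base covers the whole footprint; the four walls stand on the base, with the y-facing walls full-width and the x-facing walls fitting between their inner faces.

The open box is on top of the stool.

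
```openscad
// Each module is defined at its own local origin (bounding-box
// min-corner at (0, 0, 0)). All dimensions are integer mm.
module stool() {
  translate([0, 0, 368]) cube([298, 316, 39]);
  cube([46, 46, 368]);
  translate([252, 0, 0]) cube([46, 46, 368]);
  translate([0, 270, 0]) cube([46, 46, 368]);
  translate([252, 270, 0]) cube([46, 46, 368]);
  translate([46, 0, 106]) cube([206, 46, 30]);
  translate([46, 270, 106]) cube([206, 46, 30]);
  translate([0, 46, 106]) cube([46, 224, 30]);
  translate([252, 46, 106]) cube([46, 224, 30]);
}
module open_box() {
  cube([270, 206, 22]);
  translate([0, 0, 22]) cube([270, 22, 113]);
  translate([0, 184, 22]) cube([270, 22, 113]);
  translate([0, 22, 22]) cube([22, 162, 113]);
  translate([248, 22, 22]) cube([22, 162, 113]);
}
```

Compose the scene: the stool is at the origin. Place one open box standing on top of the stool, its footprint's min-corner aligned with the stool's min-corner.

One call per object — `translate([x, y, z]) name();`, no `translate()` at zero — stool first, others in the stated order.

stool();
translate([0, 0, 407]) open_box();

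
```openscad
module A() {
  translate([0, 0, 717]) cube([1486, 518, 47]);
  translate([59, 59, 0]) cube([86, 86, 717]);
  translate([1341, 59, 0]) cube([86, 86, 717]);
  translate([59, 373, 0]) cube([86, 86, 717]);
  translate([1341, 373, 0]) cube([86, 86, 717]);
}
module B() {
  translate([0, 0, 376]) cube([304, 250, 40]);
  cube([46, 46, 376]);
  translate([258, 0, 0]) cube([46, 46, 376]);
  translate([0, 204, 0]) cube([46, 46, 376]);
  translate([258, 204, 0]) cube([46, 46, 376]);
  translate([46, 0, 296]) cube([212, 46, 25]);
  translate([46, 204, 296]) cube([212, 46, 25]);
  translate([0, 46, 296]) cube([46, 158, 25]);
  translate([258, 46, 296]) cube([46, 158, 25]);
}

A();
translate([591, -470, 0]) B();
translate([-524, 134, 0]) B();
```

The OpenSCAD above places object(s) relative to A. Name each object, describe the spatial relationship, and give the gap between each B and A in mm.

A is a table. B is a stool. Two stools sit around the table at the −y, −x sides. The gap between each stool and the table is 220 mm.

Each stool's nearest face is 220 mm from the table's bounding box.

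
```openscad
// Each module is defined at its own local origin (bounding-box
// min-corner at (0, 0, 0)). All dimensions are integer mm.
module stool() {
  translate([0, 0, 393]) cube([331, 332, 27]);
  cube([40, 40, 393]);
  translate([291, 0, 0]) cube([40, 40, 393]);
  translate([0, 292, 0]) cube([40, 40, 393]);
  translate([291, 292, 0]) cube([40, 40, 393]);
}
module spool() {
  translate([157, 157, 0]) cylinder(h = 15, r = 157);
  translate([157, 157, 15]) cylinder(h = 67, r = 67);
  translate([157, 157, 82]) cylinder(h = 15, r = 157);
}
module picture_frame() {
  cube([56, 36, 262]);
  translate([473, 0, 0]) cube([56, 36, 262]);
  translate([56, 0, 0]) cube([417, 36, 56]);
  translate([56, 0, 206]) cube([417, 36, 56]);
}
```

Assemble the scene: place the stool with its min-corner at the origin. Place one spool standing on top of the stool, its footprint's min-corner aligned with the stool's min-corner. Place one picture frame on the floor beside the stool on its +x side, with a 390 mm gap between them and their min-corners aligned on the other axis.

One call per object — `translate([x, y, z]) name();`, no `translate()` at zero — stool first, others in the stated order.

stool();
translate([0, 0, 420]) spool();
translate([721, 0, 0]) picture_frame();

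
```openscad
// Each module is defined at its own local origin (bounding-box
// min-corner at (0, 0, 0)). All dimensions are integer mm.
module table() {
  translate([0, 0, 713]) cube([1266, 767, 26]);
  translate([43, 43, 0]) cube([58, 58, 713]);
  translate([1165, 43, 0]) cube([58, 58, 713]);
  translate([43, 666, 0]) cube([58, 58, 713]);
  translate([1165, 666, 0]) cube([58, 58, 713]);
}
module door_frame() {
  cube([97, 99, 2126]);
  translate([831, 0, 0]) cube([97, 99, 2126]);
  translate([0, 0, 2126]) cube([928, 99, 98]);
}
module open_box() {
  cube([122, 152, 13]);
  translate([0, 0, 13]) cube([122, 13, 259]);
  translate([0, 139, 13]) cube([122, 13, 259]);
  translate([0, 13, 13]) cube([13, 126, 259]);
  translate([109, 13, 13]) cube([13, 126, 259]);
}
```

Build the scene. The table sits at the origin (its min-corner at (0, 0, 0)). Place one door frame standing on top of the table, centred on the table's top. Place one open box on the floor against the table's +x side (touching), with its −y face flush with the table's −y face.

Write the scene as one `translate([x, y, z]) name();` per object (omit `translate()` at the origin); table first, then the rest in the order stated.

table();
translate([169, 334, 739]) door_frame();
translate([1266, 0, 0]) open_box();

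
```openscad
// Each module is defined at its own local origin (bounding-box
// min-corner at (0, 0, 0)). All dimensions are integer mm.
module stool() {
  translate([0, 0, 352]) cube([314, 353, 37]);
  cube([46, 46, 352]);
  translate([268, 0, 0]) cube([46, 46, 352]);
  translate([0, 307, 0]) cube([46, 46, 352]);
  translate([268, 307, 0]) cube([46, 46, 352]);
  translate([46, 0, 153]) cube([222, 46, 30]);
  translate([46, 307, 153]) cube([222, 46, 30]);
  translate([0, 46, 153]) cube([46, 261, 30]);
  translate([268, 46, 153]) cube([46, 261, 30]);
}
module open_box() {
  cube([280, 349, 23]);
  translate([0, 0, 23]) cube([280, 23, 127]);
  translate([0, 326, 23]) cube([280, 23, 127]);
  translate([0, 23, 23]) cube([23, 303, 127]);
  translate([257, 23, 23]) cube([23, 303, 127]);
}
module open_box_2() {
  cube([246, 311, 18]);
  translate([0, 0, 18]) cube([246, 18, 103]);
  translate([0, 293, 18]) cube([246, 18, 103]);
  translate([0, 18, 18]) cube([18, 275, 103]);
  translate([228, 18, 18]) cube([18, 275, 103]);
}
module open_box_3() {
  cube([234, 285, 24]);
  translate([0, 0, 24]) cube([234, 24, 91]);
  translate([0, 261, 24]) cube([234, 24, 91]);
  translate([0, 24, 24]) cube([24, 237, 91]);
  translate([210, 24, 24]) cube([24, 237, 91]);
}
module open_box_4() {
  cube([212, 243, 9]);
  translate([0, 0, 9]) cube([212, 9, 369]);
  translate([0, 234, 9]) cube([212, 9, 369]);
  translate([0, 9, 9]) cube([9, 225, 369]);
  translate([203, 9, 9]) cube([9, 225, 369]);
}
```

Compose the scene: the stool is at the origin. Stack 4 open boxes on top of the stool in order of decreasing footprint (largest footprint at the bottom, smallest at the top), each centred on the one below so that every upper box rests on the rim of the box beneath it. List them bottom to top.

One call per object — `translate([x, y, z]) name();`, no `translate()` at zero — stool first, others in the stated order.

stool();
translate([17, 2, 389]) open_box();
translate([34, 21, 539]) open_box_2();
translate([40, 34, 660]) open_box_3();
translate([51, 55, 775]) open_box_4();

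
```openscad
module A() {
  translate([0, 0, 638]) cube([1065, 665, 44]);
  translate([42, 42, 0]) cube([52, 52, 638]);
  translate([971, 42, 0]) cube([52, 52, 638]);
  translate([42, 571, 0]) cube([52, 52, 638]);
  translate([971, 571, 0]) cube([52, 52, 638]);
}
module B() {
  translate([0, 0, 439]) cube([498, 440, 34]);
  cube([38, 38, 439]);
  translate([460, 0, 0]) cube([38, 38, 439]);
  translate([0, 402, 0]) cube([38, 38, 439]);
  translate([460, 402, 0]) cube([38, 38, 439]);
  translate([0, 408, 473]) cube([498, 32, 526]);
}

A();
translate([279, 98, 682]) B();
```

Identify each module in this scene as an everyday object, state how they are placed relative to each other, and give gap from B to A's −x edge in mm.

A is a table. B is a chair. The chair is on top of the table. The gap from the chair to the table's −x edge is 279 mm.

The chair's min-x is at 279; the table's min-x is 0; gap = 279 mm.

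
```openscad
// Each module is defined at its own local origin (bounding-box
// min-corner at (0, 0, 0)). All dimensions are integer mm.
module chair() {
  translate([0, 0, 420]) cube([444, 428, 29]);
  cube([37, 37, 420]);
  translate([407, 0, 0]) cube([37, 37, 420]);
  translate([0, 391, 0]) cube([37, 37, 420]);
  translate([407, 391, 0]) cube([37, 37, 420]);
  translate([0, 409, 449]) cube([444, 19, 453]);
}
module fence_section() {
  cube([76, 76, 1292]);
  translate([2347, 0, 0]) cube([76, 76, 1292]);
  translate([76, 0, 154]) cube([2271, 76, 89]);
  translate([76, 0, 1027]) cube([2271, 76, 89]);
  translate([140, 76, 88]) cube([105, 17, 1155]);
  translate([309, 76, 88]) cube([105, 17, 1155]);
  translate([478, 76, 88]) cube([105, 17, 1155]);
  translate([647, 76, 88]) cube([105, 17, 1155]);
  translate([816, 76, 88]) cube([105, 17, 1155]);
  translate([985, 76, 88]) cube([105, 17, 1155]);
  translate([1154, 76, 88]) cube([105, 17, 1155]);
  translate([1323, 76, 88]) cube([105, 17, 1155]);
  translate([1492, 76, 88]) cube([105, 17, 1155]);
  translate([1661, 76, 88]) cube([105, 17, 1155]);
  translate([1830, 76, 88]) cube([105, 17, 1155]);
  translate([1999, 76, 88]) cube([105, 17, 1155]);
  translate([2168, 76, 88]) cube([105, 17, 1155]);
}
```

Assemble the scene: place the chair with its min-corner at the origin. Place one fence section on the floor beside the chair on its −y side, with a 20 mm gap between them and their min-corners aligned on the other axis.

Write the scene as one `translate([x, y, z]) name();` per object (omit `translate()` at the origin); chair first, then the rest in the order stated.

chair();
translate([0, -113, 0]) fence_section();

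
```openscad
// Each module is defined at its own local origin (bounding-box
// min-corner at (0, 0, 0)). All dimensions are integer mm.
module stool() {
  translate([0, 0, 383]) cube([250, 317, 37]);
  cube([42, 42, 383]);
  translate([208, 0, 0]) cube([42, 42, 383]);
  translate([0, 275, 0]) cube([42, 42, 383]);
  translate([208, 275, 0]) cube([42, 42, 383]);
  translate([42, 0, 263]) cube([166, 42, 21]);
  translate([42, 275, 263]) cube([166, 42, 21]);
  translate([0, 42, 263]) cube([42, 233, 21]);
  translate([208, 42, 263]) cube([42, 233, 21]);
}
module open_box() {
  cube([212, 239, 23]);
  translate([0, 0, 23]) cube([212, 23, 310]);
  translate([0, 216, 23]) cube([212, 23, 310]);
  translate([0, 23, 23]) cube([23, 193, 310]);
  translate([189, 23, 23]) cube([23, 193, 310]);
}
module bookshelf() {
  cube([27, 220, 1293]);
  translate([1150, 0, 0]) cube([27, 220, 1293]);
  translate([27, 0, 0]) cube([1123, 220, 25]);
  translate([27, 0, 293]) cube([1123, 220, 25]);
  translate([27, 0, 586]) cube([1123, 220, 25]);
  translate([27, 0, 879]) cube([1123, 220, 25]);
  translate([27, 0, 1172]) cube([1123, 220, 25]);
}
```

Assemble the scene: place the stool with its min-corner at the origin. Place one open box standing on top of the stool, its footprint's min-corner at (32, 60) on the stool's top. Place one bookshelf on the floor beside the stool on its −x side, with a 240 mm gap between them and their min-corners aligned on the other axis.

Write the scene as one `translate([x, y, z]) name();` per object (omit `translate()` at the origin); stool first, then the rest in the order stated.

stool();
translate([32, 60, 420]) open_box();
translate([-1417, 0, 0]) bookshelf();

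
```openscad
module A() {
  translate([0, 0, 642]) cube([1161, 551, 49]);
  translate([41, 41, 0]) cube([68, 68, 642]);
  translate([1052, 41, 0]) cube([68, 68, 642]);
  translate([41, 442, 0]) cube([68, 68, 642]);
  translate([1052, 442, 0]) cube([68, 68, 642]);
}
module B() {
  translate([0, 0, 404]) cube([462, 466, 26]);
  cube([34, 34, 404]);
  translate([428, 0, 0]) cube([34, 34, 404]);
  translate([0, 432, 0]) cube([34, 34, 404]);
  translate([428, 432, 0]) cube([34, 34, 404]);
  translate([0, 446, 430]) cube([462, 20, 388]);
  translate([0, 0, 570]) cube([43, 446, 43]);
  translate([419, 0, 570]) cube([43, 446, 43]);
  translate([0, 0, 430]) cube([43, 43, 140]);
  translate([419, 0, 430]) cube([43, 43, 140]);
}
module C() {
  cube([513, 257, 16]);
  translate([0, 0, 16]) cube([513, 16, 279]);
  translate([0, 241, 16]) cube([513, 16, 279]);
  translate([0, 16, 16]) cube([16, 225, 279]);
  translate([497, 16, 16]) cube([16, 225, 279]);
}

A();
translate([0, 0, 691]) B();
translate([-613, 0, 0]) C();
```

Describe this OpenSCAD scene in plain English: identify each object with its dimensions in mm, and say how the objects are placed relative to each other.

A is a table with a 1161×551 mm rectangular top, 49 mm thick, top surface at z = 691 mm, supported by four 68×68 mm square legs, each inset 41 mm from the nearest pair of top edges, running from the floor.

B is a chair: 462×466 mm seat, 26 mm thick, top at z = 430 mm, on four 34 mm square corner legs flush with the seat edges. A 20 mm thick backrest slab spans the full seat width, extending 388 mm above the seat top, its back face flush with the seat's +y edge. Two armrests of 43×43 mm section run along each side from the seat's front edge to the front of the backrest, top faces 183 mm above the seat top and outer faces flush with the seat's x-edges; a 43×43 mm post under the front of each armrest stands on the seat at the front corner.

C is an open-topped rectangular box: outside dimensions 513×257×295 mm, with a uniform wall and base thickness of 16 mm. The base is a full 513×257 slab on the floor; four walls sit on top of the base. The front and back walls (the −y and +y sides) span the full width; the two side walls fit between them.

The chair is on top of the table. The open box is on the floor beside the table on its −x side.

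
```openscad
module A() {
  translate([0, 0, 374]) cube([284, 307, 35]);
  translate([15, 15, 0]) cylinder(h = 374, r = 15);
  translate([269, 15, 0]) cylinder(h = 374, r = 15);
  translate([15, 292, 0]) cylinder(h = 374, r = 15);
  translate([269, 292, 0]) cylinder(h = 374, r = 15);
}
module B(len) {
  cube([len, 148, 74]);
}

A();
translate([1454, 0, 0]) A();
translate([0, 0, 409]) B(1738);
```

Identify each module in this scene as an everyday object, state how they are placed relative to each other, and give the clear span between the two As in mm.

A is a stool. B is a beam. A beam spans the tops of two stools. The clear span between the two stools is 1170 mm.

Second stool starts at x = 1454; first ends at x = 284; clear span = 1454 − 284 = 1170 mm.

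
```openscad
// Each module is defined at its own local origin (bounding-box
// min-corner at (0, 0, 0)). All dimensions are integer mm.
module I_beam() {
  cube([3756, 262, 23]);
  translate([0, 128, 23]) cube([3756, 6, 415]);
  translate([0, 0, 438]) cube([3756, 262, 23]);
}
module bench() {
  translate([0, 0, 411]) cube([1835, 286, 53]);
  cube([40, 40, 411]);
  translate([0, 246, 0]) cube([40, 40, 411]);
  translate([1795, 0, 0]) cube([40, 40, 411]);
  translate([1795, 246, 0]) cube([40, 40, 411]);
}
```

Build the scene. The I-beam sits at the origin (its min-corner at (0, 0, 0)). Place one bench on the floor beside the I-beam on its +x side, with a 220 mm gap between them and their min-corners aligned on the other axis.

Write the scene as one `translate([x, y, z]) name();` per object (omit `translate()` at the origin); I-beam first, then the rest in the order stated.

I_beam();
translate([3976, 0, 0]) bench();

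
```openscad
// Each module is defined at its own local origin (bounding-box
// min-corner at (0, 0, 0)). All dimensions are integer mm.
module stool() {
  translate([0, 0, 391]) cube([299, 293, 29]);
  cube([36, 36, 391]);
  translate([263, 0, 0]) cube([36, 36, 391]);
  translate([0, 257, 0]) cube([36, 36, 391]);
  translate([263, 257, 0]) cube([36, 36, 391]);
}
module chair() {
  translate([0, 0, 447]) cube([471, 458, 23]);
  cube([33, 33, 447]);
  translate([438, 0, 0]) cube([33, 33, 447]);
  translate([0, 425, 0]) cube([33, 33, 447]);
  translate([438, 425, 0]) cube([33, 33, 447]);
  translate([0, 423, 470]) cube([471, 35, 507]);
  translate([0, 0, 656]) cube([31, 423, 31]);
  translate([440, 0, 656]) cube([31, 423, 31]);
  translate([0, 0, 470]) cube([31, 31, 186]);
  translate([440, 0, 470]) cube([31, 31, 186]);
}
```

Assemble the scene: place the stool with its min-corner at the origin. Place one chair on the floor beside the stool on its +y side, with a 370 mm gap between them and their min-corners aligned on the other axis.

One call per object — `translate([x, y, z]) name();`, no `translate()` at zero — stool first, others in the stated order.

stool();
translate([0, 663, 0]) chair();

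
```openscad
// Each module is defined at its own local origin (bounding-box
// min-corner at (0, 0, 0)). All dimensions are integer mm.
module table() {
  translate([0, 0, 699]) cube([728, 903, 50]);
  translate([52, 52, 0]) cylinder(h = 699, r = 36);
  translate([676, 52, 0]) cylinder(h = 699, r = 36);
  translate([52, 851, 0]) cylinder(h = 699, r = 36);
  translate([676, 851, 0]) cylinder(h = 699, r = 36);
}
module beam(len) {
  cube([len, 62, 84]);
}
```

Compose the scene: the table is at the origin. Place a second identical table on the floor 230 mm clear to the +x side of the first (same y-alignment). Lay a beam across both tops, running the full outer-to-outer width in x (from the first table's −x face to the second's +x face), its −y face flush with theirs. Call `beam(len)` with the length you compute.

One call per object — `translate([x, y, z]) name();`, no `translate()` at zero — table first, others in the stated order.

table();
translate([958, 0, 0]) table();
translate([0, 0, 749]) beam(1686);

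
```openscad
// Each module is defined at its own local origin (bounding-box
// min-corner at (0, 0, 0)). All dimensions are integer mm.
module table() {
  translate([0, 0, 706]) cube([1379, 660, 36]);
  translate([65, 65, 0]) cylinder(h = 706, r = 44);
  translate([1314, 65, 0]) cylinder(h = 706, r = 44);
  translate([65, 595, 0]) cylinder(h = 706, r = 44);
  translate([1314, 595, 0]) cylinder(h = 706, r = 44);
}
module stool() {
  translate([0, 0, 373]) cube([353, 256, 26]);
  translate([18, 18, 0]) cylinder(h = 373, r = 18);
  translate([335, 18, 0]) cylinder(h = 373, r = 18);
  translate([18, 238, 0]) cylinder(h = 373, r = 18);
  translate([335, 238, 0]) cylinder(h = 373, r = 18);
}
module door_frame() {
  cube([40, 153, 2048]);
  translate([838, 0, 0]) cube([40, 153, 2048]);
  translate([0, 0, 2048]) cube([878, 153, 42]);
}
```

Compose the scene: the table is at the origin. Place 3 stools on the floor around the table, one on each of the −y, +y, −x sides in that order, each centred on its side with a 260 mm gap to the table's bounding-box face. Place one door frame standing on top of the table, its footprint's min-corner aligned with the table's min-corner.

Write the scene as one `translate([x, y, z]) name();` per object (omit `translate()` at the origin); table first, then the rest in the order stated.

table();
translate([513, -516, 0]) stool();
translate([513, 920, 0]) stool();
translate([-613, 202, 0]) stool();
translate([0, 0, 742]) door_frame();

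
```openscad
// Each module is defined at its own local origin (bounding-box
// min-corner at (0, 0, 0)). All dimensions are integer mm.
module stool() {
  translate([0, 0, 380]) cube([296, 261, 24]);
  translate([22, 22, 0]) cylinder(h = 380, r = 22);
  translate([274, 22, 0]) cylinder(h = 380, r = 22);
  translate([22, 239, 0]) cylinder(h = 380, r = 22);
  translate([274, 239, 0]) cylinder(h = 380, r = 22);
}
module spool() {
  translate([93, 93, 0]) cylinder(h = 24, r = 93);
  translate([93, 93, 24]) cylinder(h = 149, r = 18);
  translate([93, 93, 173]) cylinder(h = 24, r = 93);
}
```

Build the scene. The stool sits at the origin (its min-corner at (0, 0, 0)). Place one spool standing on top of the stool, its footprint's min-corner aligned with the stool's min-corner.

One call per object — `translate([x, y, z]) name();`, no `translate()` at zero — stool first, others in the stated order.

stool();
translate([0, 0, 404]) spool();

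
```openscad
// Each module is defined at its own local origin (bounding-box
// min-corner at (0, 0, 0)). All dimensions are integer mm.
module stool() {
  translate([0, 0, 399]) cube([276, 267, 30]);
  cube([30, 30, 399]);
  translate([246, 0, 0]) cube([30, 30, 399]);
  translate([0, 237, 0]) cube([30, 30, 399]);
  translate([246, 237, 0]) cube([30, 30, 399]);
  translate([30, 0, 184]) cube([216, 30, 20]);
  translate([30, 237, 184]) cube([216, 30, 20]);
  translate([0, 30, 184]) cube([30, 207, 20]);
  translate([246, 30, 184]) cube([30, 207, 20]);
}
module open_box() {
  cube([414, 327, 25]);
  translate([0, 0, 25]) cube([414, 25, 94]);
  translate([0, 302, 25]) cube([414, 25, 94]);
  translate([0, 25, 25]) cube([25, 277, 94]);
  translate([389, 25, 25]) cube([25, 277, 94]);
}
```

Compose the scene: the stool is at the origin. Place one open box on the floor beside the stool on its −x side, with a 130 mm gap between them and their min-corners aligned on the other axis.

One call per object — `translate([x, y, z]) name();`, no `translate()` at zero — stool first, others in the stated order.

stool();
translate([-544, 0, 0]) open_box();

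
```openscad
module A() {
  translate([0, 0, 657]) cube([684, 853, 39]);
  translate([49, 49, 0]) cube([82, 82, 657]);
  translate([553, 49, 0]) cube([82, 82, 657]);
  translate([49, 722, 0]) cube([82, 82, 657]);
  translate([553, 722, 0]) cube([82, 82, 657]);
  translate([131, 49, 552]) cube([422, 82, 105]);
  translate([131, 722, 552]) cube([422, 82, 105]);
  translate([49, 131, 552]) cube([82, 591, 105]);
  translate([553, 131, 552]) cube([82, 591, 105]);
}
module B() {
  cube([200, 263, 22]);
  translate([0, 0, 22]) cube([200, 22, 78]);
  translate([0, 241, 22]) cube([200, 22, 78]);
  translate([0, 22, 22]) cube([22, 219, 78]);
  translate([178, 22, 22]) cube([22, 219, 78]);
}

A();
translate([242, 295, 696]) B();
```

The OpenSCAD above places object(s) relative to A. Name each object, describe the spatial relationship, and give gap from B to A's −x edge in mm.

The open box's min-x is at 242; the table's min-x is 0; gap = 242 mm.

A is a table. B is an open box. The open box is on top of the table, centred. The gap from the open box to the table's −x edge is 242 mm.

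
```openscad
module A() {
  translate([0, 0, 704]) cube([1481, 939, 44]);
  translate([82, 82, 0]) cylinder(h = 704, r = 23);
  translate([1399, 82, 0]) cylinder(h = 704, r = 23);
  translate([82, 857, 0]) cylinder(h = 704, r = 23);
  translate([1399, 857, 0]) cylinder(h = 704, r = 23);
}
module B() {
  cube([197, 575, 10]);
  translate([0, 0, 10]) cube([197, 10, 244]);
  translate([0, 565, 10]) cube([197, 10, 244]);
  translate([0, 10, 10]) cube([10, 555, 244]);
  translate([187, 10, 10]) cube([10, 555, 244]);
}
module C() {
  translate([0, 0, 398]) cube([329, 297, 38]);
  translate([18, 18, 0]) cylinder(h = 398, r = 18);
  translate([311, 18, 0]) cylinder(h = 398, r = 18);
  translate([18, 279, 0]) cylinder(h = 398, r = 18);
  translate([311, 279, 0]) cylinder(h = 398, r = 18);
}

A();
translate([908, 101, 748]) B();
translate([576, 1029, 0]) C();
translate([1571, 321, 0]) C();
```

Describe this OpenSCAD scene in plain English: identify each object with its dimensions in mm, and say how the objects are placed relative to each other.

A is a table with a 1481×939 mm rectangular top, 44 mm thick, top surface at z = 748 mm, supported by four round legs of 46 mm diameter, each leg's bounding box inset 59 mm from the nearest pair of top edges, running from the floor.

B is an open storage box with external size 197×575×254 mm and wall thickness 10 mm (the base is also 10 mm thick). The base covers the whole footprint; the four walls stand on the base, with the y-facing walls full-width and the x-facing walls fitting between their inner faces.

C is a four-legged stool. The seat is 329×297 mm, 38 mm thick, top at z = 436 mm. It stands on four round legs, each 36 mm in diameter, from z = 0 to the seat underside, each leg's axis is inset half a diameter from the nearest pair of seat edges (so the leg's bounding box is flush with the corner).

The open box is on top of the table. Two stools sit around the table at the +y, +x sides.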